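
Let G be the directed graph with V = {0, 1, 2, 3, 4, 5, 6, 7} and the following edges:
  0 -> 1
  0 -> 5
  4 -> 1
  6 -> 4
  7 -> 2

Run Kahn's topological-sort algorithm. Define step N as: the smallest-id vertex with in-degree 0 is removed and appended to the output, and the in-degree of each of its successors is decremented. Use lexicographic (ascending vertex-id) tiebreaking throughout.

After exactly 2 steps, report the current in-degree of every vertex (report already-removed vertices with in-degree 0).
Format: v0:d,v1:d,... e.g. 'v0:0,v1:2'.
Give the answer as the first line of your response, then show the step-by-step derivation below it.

v0:0,v1:1,v2:1,v3:0,v4:1,v5:0,v6:0,v7:0

step 1: output 0; order=[0]; indeg=(0,1,1,0,1,0,0,0)
step 2: output 3; order=[0,3]; indeg=(0,1,1,0,1,0,0,0)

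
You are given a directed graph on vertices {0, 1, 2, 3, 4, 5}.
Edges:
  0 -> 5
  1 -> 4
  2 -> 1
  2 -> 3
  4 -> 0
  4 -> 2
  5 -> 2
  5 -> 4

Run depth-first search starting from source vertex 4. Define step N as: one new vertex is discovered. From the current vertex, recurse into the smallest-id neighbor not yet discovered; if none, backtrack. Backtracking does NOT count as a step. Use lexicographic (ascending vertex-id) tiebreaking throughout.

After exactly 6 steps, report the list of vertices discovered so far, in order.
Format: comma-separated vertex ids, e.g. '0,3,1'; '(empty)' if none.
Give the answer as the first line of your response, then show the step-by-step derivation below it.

4,0,5,2,1,3

step 1: discover 4; path=4; order=4
step 2: discover 0; path=4>0; order=4,0
step 3: discover 5; path=4>0>5; order=4,0,5
step 4: discover 2; path=4>0>5>2; order=4,0,5,2
step 5: discover 1; path=4>0>5>2>1; order=4,0,5,2,1
step 6: discover 3; path=4>0>5>2>3; order=4,0,5,2,1,3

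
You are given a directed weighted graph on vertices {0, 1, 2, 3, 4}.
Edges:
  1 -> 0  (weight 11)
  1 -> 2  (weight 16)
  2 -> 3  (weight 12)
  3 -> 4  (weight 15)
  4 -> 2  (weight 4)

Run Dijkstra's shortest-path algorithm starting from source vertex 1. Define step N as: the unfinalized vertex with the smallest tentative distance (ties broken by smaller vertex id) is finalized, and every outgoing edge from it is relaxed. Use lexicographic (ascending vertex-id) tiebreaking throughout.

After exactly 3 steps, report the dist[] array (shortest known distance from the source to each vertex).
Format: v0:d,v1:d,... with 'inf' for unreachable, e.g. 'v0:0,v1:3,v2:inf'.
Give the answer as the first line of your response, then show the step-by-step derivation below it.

v0:11,v1:0,v2:16,v3:28,v4:inf

step 1: dist = v0:11,v1:0,v2:16,v3:inf,v4:inf
step 2: dist = v0:11,v1:0,v2:16,v3:inf,v4:inf
step 3: dist = v0:11,v1:0,v2:16,v3:28,v4:inf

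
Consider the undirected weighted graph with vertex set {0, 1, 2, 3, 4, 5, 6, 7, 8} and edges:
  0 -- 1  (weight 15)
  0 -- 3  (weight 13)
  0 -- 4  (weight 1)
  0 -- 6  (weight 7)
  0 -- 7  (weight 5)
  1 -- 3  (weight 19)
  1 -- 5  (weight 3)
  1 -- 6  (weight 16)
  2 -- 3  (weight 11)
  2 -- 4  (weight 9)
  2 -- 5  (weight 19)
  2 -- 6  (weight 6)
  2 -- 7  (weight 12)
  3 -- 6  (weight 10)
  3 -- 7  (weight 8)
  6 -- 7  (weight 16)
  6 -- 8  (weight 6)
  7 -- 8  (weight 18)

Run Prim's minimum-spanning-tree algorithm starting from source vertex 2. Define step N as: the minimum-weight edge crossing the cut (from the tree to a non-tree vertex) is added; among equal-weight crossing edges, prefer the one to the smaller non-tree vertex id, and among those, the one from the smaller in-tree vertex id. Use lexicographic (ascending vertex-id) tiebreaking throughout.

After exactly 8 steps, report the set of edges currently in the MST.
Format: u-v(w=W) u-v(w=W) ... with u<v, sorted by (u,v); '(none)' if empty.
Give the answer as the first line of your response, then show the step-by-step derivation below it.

0-1(w=15) 0-4(w=1) 0-6(w=7) 0-7(w=5) 1-5(w=3) 2-6(w=6) 3-7(w=8) 6-8(w=6)

step 1: add edge 2-6 (w=6); MST = {2-6(w=6)}
step 2: add edge 6-8 (w=6); MST = {2-6(w=6) 6-8(w=6)}
step 3: add edge 0-6 (w=7); MST = {0-6(w=7) 2-6(w=6) 6-8(w=6)}
step 4: add edge 0-4 (w=1); MST = {0-4(w=1) 0-6(w=7) 2-6(w=6) 6-8(w=6)}
step 5: add edge 0-7 (w=5); MST = {0-4(w=1) 0-6(w=7) 0-7(w=5) 2-6(w=6) 6-8(w=6)}
step 6: add edge 3-7 (w=8); MST = {0-4(w=1) 0-6(w=7) 0-7(w=5) 2-6(w=6) 3-7(w=8) 6-8(w=6)}
step 7: add edge 0-1 (w=15); MST = {0-1(w=15) 0-4(w=1) 0-6(w=7) 0-7(w=5) 2-6(w=6) 3-7(w=8) 6-8(w=6)}
step 8: add edge 1-5 (w=3); MST = {0-1(w=15) 0-4(w=1) 0-6(w=7) 0-7(w=5) 1-5(w=3) 2-6(w=6) 3-7(w=8) 6-8(w=6)}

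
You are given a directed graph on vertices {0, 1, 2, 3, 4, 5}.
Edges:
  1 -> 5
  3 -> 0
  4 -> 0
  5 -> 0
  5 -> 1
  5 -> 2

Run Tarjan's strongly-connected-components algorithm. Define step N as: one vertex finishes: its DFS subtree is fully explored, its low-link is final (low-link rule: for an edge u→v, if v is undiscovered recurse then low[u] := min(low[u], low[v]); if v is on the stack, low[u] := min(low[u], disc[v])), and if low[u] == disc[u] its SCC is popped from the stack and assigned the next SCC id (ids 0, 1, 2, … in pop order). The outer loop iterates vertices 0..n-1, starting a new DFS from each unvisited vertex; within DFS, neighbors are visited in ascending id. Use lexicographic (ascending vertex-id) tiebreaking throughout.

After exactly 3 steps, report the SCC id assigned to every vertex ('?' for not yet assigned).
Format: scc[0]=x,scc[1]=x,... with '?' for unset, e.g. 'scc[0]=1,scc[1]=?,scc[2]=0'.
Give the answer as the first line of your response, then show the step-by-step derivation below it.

scc[0]=0,scc[1]=?,scc[2]=1,scc[3]=?,scc[4]=?,scc[5]=?

step 1: low=(low[0]=0,low[1]=?,low[2]=?,low[3]=?,low[4]=?,low[5]=?); scc=(scc[0]=0,scc[1]=?,scc[2]=?,scc[3]=?,scc[4]=?,scc[5]=?)
step 2: low=(low[0]=0,low[1]=1,low[2]=3,low[3]=?,low[4]=?,low[5]=1); scc=(scc[0]=0,scc[1]=?,scc[2]=1,scc[3]=?,scc[4]=?,scc[5]=?)
step 3: low=(low[0]=0,low[1]=1,low[2]=3,low[3]=?,low[4]=?,low[5]=1); scc=(scc[0]=0,scc[1]=?,scc[2]=1,scc[3]=?,scc[4]=?,scc[5]=?)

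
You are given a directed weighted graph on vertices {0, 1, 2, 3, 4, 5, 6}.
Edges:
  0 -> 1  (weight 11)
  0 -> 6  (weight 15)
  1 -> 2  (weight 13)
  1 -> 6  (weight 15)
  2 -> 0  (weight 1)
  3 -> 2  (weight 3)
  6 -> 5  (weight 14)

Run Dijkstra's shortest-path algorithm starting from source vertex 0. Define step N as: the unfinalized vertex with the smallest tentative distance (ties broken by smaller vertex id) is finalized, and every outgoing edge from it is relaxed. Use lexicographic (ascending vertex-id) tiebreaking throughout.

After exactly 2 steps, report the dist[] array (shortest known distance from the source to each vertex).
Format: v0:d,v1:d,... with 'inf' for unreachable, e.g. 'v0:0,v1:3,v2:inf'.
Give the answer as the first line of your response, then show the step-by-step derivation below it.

v0:0,v1:11,v2:24,v3:inf,v4:inf,v5:inf,v6:15

step 1: dist = v0:0,v1:11,v2:inf,v3:inf,v4:inf,v5:inf,v6:15
step 2: dist = v0:0,v1:11,v2:24,v3:inf,v4:inf,v5:inf,v6:15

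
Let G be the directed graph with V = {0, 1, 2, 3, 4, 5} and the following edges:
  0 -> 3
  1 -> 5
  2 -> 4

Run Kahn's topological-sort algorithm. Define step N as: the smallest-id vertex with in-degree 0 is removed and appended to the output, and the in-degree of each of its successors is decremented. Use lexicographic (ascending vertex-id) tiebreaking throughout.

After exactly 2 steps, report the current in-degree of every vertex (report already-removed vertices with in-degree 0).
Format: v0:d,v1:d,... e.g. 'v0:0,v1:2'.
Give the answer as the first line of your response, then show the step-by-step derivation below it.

v0:0,v1:0,v2:0,v3:0,v4:1,v5:0

step 1: output 0; order=[0]; indeg=(0,0,0,0,1,1)
step 2: output 1; order=[0,1]; indeg=(0,0,0,0,1,0)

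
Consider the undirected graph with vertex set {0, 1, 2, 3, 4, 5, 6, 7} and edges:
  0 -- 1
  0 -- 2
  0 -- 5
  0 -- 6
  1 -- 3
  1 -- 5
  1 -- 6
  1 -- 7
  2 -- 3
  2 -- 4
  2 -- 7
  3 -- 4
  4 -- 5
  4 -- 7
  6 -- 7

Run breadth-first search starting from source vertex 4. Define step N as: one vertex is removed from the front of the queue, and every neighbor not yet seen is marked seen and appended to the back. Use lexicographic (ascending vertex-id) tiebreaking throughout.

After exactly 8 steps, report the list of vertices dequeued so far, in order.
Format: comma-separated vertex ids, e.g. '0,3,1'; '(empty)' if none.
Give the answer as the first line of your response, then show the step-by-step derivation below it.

4,2,3,5,7,0,1,6

step 1: dequeue 4; queue=[2,3,5,7]; order=4
step 2: dequeue 2; queue=[3,5,7,0]; order=4,2
step 3: dequeue 3; queue=[5,7,0,1]; order=4,2,3
step 4: dequeue 5; queue=[7,0,1]; order=4,2,3,5
step 5: dequeue 7; queue=[0,1,6]; order=4,2,3,5,7
step 6: dequeue 0; queue=[1,6]; order=4,2,3,5,7,0
step 7: dequeue 1; queue=[6]; order=4,2,3,5,7,0,1
step 8: dequeue 6; queue=[(empty)]; order=4,2,3,5,7,0,1,6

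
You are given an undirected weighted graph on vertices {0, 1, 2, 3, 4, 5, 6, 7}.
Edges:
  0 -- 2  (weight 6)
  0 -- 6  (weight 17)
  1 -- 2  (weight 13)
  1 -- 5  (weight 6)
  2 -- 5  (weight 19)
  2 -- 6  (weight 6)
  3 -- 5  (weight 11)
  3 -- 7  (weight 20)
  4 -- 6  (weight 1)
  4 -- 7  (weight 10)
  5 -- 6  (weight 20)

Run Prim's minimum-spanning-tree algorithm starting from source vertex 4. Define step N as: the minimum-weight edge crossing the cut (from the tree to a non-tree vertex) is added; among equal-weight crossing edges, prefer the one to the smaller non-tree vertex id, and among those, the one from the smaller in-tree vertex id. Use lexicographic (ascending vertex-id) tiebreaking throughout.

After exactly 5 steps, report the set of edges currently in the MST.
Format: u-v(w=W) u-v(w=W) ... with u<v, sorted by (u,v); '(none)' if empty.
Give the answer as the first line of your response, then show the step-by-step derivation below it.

0-2(w=6) 1-2(w=13) 2-6(w=6) 4-6(w=1) 4-7(w=10)

step 1: add edge 4-6 (w=1); MST = {4-6(w=1)}
step 2: add edge 2-6 (w=6); MST = {2-6(w=6) 4-6(w=1)}
step 3: add edge 0-2 (w=6); MST = {0-2(w=6) 2-6(w=6) 4-6(w=1)}
step 4: add edge 4-7 (w=10); MST = {0-2(w=6) 2-6(w=6) 4-6(w=1) 4-7(w=10)}
step 5: add edge 1-2 (w=13); MST = {0-2(w=6) 1-2(w=13) 2-6(w=6) 4-6(w=1) 4-7(w=10)}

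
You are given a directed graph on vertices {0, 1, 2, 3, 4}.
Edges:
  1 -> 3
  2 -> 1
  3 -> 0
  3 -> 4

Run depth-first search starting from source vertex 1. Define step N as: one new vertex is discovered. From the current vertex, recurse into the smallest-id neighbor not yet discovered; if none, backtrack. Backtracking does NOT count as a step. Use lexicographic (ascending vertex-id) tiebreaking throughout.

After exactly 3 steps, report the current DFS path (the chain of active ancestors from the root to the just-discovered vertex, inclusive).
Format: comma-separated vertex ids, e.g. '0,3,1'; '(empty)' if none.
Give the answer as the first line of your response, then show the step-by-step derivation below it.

1,3,0

step 1: discover 1; path=1; order=1
step 2: discover 3; path=1>3; order=1,3
step 3: discover 0; path=1>3>0; order=1,3,0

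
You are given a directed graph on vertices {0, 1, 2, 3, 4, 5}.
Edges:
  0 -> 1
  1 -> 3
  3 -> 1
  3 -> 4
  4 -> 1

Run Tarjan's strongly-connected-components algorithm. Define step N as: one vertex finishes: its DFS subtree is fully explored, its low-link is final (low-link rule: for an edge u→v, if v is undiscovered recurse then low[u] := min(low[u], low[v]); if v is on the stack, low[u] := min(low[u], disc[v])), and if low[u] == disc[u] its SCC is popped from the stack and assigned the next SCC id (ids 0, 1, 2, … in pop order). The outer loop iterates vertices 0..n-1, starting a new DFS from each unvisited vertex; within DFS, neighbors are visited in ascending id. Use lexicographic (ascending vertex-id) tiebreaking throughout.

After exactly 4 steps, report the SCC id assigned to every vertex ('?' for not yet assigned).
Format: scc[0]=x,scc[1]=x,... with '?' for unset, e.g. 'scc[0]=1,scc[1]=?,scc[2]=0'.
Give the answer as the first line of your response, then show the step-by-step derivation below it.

scc[0]=1,scc[1]=0,scc[2]=?,scc[3]=0,scc[4]=0,scc[5]=?

step 1: low=(low[0]=0,low[1]=1,low[2]=?,low[3]=1,low[4]=1,low[5]=?); scc=(scc[0]=?,scc[1]=?,scc[2]=?,scc[3]=?,scc[4]=?,scc[5]=?)
step 2: low=(low[0]=0,low[1]=1,low[2]=?,low[3]=1,low[4]=1,low[5]=?); scc=(scc[0]=?,scc[1]=?,scc[2]=?,scc[3]=?,scc[4]=?,scc[5]=?)
step 3: low=(low[0]=0,low[1]=1,low[2]=?,low[3]=1,low[4]=1,low[5]=?); scc=(scc[0]=?,scc[1]=0,scc[2]=?,scc[3]=0,scc[4]=0,scc[5]=?)
step 4: low=(low[0]=0,low[1]=1,low[2]=?,low[3]=1,low[4]=1,low[5]=?); scc=(scc[0]=1,scc[1]=0,scc[2]=?,scc[3]=0,scc[4]=0,scc[5]=?)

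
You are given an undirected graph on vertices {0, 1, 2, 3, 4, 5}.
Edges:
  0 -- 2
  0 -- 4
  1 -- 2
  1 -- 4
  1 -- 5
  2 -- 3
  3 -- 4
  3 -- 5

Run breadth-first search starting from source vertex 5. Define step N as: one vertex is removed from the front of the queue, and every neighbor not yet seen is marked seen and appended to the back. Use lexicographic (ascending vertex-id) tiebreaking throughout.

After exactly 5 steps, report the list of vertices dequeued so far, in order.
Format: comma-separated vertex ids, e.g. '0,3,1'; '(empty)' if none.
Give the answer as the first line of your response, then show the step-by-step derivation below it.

5,1,3,2,4

step 1: dequeue 5; queue=[1,3]; order=5
step 2: dequeue 1; queue=[3,2,4]; order=5,1
step 3: dequeue 3; queue=[2,4]; order=5,1,3
step 4: dequeue 2; queue=[4,0]; order=5,1,3,2
step 5: dequeue 4; queue=[0]; order=5,1,3,2,4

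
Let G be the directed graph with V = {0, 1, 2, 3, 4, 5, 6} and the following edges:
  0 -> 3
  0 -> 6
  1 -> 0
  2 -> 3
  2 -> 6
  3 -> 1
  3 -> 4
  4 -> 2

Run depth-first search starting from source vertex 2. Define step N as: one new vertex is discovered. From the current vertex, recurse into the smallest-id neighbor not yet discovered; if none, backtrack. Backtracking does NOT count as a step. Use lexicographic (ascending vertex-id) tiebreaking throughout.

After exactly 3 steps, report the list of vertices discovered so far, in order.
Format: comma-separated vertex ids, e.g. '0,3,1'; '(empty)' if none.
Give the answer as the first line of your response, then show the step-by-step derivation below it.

2,3,1

step 1: discover 2; path=2; order=2
step 2: discover 3; path=2>3; order=2,3
step 3: discover 1; path=2>3>1; order=2,3,1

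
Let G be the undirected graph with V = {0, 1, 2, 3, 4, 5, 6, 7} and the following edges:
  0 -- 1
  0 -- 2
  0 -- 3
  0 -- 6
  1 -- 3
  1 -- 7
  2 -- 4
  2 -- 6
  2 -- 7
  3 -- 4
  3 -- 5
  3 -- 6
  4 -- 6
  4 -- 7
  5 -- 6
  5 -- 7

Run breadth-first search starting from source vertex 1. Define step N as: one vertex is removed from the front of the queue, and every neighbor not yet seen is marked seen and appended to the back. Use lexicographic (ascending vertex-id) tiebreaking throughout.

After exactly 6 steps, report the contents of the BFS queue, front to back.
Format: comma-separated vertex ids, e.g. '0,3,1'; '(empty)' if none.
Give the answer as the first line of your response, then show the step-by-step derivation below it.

4,5

step 1: dequeue 1; queue=[0,3,7]; order=1
step 2: dequeue 0; queue=[3,7,2,6]; order=1,0
step 3: dequeue 3; queue=[7,2,6,4,5]; order=1,0,3
step 4: dequeue 7; queue=[2,6,4,5]; order=1,0,3,7
step 5: dequeue 2; queue=[6,4,5]; order=1,0,3,7,2
step 6: dequeue 6; queue=[4,5]; order=1,0,3,7,2,6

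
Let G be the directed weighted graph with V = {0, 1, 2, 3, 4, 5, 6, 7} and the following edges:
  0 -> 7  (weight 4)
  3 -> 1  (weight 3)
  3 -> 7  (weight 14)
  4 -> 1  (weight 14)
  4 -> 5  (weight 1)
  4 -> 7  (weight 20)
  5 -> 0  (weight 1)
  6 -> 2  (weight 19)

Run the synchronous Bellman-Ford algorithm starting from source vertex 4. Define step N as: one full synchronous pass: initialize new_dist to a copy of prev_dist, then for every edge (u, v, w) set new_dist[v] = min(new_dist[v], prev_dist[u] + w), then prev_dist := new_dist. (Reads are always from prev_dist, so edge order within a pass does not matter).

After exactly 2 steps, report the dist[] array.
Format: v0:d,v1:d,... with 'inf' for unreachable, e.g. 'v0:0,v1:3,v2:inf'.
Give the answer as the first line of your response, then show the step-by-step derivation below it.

v0:2,v1:14,v2:inf,v3:inf,v4:0,v5:1,v6:inf,v7:20

step 1: dist = v0:inf,v1:14,v2:inf,v3:inf,v4:0,v5:1,v6:inf,v7:20
step 2: dist = v0:2,v1:14,v2:inf,v3:inf,v4:0,v5:1,v6:inf,v7:20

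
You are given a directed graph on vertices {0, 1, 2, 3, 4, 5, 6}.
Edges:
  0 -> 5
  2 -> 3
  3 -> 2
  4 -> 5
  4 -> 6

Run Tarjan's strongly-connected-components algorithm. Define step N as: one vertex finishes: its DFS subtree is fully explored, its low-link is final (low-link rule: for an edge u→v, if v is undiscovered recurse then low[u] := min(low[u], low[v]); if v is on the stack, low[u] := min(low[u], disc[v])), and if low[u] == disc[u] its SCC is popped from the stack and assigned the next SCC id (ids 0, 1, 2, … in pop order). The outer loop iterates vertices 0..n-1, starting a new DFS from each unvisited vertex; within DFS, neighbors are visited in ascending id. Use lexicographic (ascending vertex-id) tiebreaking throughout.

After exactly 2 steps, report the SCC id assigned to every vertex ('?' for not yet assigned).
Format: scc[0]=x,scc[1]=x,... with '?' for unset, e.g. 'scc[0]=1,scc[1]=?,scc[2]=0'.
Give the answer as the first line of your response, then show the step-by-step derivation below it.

scc[0]=1,scc[1]=?,scc[2]=?,scc[3]=?,scc[4]=?,scc[5]=0,scc[6]=?

step 1: low=(low[0]=0,low[1]=?,low[2]=?,low[3]=?,low[4]=?,low[5]=1,low[6]=?); scc=(scc[0]=?,scc[1]=?,scc[2]=?,scc[3]=?,scc[4]=?,scc[5]=0,scc[6]=?)
step 2: low=(low[0]=0,low[1]=?,low[2]=?,low[3]=?,low[4]=?,low[5]=1,low[6]=?); scc=(scc[0]=1,scc[1]=?,scc[2]=?,scc[3]=?,scc[4]=?,scc[5]=0,scc[6]=?)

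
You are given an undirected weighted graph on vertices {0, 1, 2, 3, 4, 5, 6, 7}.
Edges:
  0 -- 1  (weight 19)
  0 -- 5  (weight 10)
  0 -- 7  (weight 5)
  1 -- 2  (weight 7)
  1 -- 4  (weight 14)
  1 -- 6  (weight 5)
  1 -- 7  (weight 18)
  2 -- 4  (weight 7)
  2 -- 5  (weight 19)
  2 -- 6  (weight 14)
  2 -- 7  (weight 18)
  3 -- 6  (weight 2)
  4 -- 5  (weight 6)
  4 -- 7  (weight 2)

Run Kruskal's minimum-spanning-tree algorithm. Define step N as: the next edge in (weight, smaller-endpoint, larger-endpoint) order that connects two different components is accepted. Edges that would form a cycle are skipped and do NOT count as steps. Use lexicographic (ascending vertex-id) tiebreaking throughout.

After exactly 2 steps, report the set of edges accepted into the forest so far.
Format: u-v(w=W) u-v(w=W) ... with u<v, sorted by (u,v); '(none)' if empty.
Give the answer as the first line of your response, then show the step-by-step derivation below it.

3-6(w=2) 4-7(w=2)

step 1: add edge 3-6 (w=2); MST = {3-6(w=2)}
step 2: add edge 4-7 (w=2); MST = {3-6(w=2) 4-7(w=2)}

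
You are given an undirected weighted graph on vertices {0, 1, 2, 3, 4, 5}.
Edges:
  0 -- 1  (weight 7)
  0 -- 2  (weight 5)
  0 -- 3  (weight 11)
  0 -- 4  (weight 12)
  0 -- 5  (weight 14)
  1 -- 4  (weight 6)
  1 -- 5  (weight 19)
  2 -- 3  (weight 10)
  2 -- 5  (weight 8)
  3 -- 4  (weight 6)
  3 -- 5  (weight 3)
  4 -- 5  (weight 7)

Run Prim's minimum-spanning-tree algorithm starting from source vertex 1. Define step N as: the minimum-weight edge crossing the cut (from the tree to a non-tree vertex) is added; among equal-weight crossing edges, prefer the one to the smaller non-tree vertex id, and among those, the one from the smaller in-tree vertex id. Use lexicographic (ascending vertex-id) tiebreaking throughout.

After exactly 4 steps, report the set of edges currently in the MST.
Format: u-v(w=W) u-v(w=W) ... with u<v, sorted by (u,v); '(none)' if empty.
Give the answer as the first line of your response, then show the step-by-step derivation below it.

0-1(w=7) 1-4(w=6) 3-4(w=6) 3-5(w=3)

step 1: add edge 1-4 (w=6); MST = {1-4(w=6)}
step 2: add edge 3-4 (w=6); MST = {1-4(w=6) 3-4(w=6)}
step 3: add edge 3-5 (w=3); MST = {1-4(w=6) 3-4(w=6) 3-5(w=3)}
step 4: add edge 0-1 (w=7); MST = {0-1(w=7) 1-4(w=6) 3-4(w=6) 3-5(w=3)}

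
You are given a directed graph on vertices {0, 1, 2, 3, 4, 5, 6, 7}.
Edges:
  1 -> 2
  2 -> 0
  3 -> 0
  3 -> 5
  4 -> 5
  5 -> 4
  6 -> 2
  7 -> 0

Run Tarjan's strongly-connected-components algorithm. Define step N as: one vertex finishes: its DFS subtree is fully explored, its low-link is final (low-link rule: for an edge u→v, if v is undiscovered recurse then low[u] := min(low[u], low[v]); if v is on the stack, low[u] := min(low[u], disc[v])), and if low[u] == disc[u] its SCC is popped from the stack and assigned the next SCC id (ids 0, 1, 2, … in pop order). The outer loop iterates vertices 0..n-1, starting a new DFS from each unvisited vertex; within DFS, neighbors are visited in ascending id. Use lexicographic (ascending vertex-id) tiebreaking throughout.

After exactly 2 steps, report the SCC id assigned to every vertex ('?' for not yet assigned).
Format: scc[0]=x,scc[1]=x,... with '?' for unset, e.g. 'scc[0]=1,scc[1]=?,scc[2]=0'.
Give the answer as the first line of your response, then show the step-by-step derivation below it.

scc[0]=0,scc[1]=?,scc[2]=1,scc[3]=?,scc[4]=?,scc[5]=?,scc[6]=?,scc[7]=?

step 1: low=(low[0]=0,low[1]=?,low[2]=?,low[3]=?,low[4]=?,low[5]=?,low[6]=?,low[7]=?); scc=(scc[0]=0,scc[1]=?,scc[2]=?,scc[3]=?,scc[4]=?,scc[5]=?,scc[6]=?,scc[7]=?)
step 2: low=(low[0]=0,low[1]=1,low[2]=2,low[3]=?,low[4]=?,low[5]=?,low[6]=?,low[7]=?); scc=(scc[0]=0,scc[1]=?,scc[2]=1,scc[3]=?,scc[4]=?,scc[5]=?,scc[6]=?,scc[7]=?)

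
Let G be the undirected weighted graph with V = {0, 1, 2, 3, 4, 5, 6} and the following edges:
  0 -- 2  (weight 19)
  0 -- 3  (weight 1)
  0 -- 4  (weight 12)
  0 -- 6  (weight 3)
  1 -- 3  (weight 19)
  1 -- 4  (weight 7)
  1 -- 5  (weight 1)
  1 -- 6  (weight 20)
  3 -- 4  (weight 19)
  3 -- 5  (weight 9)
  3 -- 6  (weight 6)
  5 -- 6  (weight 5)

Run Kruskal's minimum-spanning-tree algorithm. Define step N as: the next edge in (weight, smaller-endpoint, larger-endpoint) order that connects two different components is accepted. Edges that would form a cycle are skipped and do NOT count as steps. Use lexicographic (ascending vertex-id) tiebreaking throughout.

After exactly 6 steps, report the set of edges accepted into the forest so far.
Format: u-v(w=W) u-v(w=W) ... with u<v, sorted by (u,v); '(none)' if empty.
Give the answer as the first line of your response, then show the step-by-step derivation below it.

0-2(w=19) 0-3(w=1) 0-6(w=3) 1-4(w=7) 1-5(w=1) 5-6(w=5)

step 1: add edge 0-3 (w=1); MST = {0-3(w=1)}
step 2: add edge 1-5 (w=1); MST = {0-3(w=1) 1-5(w=1)}
step 3: add edge 0-6 (w=3); MST = {0-3(w=1) 0-6(w=3) 1-5(w=1)}
step 4: add edge 5-6 (w=5); MST = {0-3(w=1) 0-6(w=3) 1-5(w=1) 5-6(w=5)}
step 5: add edge 1-4 (w=7); MST = {0-3(w=1) 0-6(w=3) 1-4(w=7) 1-5(w=1) 5-6(w=5)}
step 6: add edge 0-2 (w=19); MST = {0-2(w=19) 0-3(w=1) 0-6(w=3) 1-4(w=7) 1-5(w=1) 5-6(w=5)}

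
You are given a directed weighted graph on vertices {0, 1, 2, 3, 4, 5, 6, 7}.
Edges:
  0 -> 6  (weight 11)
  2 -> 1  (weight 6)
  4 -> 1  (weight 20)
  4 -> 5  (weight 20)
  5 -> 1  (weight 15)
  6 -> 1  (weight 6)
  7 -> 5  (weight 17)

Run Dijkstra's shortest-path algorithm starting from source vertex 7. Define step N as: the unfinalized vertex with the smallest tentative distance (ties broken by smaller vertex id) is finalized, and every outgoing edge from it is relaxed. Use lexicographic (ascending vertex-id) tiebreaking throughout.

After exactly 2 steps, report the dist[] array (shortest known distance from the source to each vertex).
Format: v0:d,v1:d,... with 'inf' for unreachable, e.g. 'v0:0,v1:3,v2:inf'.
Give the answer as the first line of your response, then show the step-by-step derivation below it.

v0:inf,v1:32,v2:inf,v3:inf,v4:inf,v5:17,v6:inf,v7:0

step 1: dist = v0:inf,v1:inf,v2:inf,v3:inf,v4:inf,v5:17,v6:inf,v7:0
step 2: dist = v0:inf,v1:32,v2:inf,v3:inf,v4:inf,v5:17,v6:inf,v7:0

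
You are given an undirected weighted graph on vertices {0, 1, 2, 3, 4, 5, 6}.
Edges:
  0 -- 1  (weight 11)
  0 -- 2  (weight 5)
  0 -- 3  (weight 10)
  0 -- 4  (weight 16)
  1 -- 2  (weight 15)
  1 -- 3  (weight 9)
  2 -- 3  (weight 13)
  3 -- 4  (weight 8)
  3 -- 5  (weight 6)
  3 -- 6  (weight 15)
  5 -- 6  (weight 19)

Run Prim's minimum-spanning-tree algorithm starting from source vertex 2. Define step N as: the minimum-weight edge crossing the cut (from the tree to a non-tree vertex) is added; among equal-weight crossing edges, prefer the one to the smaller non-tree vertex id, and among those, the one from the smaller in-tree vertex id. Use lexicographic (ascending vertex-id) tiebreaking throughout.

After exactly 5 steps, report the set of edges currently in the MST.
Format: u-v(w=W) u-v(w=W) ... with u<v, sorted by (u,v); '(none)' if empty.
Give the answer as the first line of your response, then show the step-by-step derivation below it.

0-2(w=5) 0-3(w=10) 1-3(w=9) 3-4(w=8) 3-5(w=6)

step 1: add edge 0-2 (w=5); MST = {0-2(w=5)}
step 2: add edge 0-3 (w=10); MST = {0-2(w=5) 0-3(w=10)}
step 3: add edge 3-5 (w=6); MST = {0-2(w=5) 0-3(w=10) 3-5(w=6)}
step 4: add edge 3-4 (w=8); MST = {0-2(w=5) 0-3(w=10) 3-4(w=8) 3-5(w=6)}
step 5: add edge 1-3 (w=9); MST = {0-2(w=5) 0-3(w=10) 1-3(w=9) 3-4(w=8) 3-5(w=6)}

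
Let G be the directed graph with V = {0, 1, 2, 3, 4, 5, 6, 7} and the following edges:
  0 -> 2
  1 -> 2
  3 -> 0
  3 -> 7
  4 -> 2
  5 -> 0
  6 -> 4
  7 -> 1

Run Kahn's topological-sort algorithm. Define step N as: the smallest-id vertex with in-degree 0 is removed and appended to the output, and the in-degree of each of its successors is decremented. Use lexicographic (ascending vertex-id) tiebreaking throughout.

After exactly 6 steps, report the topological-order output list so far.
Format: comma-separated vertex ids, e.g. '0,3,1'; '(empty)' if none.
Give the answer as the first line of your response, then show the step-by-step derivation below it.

3,5,0,6,4,7

step 1: output 3; order=[3]; indeg=(1,1,3,0,1,0,0,0)
step 2: output 5; order=[3,5]; indeg=(0,1,3,0,1,0,0,0)
step 3: output 0; order=[3,5,0]; indeg=(0,1,2,0,1,0,0,0)
step 4: output 6; order=[3,5,0,6]; indeg=(0,1,2,0,0,0,0,0)
step 5: output 4; order=[3,5,0,6,4]; indeg=(0,1,1,0,0,0,0,0)
step 6: output 7; order=[3,5,0,6,4,7]; indeg=(0,0,1,0,0,0,0,0)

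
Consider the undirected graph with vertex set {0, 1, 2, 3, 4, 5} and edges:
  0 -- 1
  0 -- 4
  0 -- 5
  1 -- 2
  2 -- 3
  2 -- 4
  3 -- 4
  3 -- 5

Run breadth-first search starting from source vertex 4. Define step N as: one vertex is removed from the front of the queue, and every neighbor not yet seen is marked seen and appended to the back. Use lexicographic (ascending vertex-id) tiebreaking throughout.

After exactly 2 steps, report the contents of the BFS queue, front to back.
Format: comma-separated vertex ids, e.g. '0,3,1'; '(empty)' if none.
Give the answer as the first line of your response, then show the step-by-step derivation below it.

2,3,1,5

step 1: dequeue 4; queue=[0,2,3]; order=4
step 2: dequeue 0; queue=[2,3,1,5]; order=4,0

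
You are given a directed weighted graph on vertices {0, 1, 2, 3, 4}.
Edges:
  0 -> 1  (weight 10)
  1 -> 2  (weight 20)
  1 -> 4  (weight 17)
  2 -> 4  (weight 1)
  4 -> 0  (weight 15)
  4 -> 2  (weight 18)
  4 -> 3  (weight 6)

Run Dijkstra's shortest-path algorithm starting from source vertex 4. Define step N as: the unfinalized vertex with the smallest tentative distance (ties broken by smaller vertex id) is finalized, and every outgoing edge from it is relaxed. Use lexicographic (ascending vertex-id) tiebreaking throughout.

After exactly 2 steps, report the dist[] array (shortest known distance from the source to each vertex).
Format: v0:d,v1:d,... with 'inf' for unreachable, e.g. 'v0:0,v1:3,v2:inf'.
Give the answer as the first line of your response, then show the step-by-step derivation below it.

v0:15,v1:inf,v2:18,v3:6,v4:0

step 1: dist = v0:15,v1:inf,v2:18,v3:6,v4:0
step 2: dist = v0:15,v1:inf,v2:18,v3:6,v4:0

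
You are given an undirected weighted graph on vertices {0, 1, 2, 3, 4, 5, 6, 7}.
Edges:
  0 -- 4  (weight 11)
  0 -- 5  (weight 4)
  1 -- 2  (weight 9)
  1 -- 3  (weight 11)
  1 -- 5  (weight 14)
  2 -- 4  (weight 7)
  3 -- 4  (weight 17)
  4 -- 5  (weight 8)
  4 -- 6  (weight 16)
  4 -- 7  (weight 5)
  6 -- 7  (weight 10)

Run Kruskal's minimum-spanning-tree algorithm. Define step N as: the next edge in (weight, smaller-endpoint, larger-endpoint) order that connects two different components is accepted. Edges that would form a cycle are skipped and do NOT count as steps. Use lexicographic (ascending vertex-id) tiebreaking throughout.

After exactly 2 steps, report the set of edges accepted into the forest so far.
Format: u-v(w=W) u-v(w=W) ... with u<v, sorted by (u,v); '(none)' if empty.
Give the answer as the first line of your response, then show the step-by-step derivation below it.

0-5(w=4) 4-7(w=5)

step 1: add edge 0-5 (w=4); MST = {0-5(w=4)}
step 2: add edge 4-7 (w=5); MST = {0-5(w=4) 4-7(w=5)}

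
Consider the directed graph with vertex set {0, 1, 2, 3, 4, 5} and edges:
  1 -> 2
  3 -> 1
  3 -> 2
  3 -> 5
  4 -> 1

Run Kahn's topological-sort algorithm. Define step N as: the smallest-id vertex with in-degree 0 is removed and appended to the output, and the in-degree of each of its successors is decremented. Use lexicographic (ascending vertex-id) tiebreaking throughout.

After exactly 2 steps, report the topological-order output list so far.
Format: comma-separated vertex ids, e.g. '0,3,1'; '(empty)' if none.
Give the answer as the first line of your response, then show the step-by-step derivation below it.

0,3

step 1: output 0; order=[0]; indeg=(0,2,2,0,0,1)
step 2: output 3; order=[0,3]; indeg=(0,1,1,0,0,0)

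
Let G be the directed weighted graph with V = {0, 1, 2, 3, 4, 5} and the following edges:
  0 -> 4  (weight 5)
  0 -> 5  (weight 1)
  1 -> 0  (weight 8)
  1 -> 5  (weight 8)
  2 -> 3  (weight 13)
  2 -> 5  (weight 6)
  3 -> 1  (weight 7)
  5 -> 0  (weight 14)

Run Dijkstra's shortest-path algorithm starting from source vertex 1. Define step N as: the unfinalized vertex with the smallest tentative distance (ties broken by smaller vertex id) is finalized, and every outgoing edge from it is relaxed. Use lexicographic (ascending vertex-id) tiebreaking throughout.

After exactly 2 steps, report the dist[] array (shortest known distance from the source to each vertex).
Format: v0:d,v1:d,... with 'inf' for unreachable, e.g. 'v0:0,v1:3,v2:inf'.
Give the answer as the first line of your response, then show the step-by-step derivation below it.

v0:8,v1:0,v2:inf,v3:inf,v4:13,v5:8

step 1: dist = v0:8,v1:0,v2:inf,v3:inf,v4:inf,v5:8
step 2: dist = v0:8,v1:0,v2:inf,v3:inf,v4:13,v5:8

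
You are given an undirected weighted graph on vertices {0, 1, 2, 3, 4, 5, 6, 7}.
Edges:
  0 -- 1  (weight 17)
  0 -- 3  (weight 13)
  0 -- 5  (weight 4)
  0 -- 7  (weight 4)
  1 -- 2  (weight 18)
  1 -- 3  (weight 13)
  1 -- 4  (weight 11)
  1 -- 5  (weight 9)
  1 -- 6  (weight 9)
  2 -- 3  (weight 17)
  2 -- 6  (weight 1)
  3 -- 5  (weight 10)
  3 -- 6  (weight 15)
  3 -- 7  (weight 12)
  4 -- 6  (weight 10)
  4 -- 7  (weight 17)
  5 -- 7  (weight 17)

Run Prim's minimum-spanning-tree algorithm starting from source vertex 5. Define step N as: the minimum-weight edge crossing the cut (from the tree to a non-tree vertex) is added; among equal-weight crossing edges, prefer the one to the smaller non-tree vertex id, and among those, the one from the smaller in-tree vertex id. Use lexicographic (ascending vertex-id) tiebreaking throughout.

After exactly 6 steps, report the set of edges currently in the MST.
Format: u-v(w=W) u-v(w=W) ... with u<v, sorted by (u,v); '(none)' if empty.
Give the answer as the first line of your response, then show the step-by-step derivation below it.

0-5(w=4) 0-7(w=4) 1-5(w=9) 1-6(w=9) 2-6(w=1) 3-5(w=10)

step 1: add edge 0-5 (w=4); MST = {0-5(w=4)}
step 2: add edge 0-7 (w=4); MST = {0-5(w=4) 0-7(w=4)}
step 3: add edge 1-5 (w=9); MST = {0-5(w=4) 0-7(w=4) 1-5(w=9)}
step 4: add edge 1-6 (w=9); MST = {0-5(w=4) 0-7(w=4) 1-5(w=9) 1-6(w=9)}
step 5: add edge 2-6 (w=1); MST = {0-5(w=4) 0-7(w=4) 1-5(w=9) 1-6(w=9) 2-6(w=1)}
step 6: add edge 3-5 (w=10); MST = {0-5(w=4) 0-7(w=4) 1-5(w=9) 1-6(w=9) 2-6(w=1) 3-5(w=10)}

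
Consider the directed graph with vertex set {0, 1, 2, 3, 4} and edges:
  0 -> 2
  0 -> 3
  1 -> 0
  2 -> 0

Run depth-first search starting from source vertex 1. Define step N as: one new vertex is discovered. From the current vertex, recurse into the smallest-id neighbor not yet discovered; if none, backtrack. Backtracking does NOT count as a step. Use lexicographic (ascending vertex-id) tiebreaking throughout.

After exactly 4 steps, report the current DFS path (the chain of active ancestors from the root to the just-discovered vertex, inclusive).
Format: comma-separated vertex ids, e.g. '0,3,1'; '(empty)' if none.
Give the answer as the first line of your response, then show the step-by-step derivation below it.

1,0,3

step 1: discover 1; path=1; order=1
step 2: discover 0; path=1>0; order=1,0
step 3: discover 2; path=1>0>2; order=1,0,2
step 4: discover 3; path=1>0>3; order=1,0,2,3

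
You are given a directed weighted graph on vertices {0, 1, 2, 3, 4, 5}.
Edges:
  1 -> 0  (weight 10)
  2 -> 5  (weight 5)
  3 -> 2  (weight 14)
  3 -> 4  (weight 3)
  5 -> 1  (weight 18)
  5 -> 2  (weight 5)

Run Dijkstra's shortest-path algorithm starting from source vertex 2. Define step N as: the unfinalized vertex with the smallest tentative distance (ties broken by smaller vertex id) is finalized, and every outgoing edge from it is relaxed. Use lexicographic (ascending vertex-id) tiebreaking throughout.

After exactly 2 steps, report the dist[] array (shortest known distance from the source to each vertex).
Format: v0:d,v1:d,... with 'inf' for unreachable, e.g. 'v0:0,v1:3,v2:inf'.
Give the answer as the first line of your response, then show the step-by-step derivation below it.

v0:inf,v1:23,v2:0,v3:inf,v4:inf,v5:5

step 1: dist = v0:inf,v1:inf,v2:0,v3:inf,v4:inf,v5:5
step 2: dist = v0:inf,v1:23,v2:0,v3:inf,v4:inf,v5:5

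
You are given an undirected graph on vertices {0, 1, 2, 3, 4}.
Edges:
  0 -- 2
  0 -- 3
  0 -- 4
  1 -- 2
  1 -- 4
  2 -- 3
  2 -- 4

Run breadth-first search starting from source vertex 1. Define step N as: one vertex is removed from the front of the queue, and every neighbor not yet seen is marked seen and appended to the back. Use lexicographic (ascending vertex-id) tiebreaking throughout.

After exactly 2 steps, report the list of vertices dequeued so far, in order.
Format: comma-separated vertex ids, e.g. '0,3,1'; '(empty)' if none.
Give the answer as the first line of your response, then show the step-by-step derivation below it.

1,2

step 1: dequeue 1; queue=[2,4]; order=1
step 2: dequeue 2; queue=[4,0,3]; order=1,2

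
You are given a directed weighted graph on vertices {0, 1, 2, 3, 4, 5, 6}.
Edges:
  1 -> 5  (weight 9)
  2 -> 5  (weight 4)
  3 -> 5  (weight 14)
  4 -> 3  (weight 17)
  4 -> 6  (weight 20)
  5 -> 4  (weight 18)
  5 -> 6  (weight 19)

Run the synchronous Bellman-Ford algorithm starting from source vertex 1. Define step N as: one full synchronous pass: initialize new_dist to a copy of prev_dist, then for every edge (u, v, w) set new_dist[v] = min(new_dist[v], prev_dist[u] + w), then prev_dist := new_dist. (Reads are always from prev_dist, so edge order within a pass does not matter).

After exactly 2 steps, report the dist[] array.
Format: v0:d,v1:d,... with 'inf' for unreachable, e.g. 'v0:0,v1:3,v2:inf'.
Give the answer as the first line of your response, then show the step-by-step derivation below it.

v0:inf,v1:0,v2:inf,v3:inf,v4:27,v5:9,v6:28

step 1: dist = v0:inf,v1:0,v2:inf,v3:inf,v4:inf,v5:9,v6:inf
step 2: dist = v0:inf,v1:0,v2:inf,v3:inf,v4:27,v5:9,v6:28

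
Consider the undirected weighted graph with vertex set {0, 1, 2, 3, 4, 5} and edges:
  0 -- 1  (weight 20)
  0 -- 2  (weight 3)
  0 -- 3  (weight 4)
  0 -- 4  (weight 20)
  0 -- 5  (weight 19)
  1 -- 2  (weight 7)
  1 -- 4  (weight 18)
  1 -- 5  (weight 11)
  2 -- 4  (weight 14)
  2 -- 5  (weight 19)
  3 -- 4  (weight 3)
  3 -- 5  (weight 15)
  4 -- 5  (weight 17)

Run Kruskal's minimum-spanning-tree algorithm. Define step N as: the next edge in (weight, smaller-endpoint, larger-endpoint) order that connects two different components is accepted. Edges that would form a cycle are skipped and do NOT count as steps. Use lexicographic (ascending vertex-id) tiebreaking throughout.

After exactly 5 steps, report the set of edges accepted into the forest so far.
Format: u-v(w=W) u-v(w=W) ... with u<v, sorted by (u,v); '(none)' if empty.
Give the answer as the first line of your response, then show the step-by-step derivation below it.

0-2(w=3) 0-3(w=4) 1-2(w=7) 1-5(w=11) 3-4(w=3)

step 1: add edge 0-2 (w=3); MST = {0-2(w=3)}
step 2: add edge 3-4 (w=3); MST = {0-2(w=3) 3-4(w=3)}
step 3: add edge 0-3 (w=4); MST = {0-2(w=3) 0-3(w=4) 3-4(w=3)}
step 4: add edge 1-2 (w=7); MST = {0-2(w=3) 0-3(w=4) 1-2(w=7) 3-4(w=3)}
step 5: add edge 1-5 (w=11); MST = {0-2(w=3) 0-3(w=4) 1-2(w=7) 1-5(w=11) 3-4(w=3)}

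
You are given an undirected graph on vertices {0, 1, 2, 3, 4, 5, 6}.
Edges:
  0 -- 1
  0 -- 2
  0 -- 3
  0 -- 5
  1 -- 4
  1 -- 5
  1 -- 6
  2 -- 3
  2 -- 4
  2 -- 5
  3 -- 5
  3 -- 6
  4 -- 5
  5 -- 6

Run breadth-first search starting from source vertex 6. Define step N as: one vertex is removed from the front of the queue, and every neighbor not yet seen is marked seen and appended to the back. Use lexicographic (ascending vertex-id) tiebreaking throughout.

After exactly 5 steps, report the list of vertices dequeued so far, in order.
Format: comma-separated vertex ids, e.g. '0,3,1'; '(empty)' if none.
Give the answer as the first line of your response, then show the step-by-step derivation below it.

6,1,3,5,0

step 1: dequeue 6; queue=[1,3,5]; order=6
step 2: dequeue 1; queue=[3,5,0,4]; order=6,1
step 3: dequeue 3; queue=[5,0,4,2]; order=6,1,3
step 4: dequeue 5; queue=[0,4,2]; order=6,1,3,5
step 5: dequeue 0; queue=[4,2]; order=6,1,3,5,0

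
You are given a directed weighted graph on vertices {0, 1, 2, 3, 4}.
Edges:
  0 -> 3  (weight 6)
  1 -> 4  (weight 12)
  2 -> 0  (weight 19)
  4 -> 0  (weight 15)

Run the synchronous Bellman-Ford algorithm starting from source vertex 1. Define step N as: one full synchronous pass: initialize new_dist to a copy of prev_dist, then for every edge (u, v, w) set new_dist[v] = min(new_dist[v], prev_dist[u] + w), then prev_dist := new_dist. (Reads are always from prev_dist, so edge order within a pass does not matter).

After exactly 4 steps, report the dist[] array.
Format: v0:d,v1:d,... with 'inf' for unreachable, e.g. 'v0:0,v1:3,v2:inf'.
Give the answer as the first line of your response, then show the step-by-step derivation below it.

v0:27,v1:0,v2:inf,v3:33,v4:12

step 1: dist = v0:inf,v1:0,v2:inf,v3:inf,v4:12
step 2: dist = v0:27,v1:0,v2:inf,v3:inf,v4:12
step 3: dist = v0:27,v1:0,v2:inf,v3:33,v4:12
step 4: dist = v0:27,v1:0,v2:inf,v3:33,v4:12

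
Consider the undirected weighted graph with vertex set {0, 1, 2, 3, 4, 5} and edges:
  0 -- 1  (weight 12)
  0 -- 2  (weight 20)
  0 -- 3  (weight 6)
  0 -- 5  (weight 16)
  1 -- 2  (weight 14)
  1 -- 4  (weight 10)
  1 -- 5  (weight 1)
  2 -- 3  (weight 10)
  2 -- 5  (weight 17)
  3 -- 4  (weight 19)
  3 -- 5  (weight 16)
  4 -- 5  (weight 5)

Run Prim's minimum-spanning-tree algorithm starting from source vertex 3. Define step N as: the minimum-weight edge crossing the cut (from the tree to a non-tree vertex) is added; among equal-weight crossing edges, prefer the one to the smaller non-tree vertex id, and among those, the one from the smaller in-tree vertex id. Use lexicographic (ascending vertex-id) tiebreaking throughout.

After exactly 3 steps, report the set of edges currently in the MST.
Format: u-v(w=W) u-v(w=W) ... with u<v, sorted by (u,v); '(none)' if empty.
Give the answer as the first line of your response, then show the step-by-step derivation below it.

0-1(w=12) 0-3(w=6) 2-3(w=10)

step 1: add edge 0-3 (w=6); MST = {0-3(w=6)}
step 2: add edge 2-3 (w=10); MST = {0-3(w=6) 2-3(w=10)}
step 3: add edge 0-1 (w=12); MST = {0-1(w=12) 0-3(w=6) 2-3(w=10)}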